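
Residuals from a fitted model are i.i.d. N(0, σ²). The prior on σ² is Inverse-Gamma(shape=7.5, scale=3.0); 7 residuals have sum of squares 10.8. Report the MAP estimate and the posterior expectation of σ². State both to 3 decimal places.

σ²_MAP = 0.700, E[σ²|data] = 0.840

Posterior: Inverse-Gamma(shape = 7.5+7/2 = 11.0, scale = 3.0+10.8/2 = 8.4).
Mode = β/(α+1) = 8.4/12.0 = 0.700.
Mean = β/(α−1) = 8.4/10.0 = 0.840.
Mean > mode: the posterior has a right tail.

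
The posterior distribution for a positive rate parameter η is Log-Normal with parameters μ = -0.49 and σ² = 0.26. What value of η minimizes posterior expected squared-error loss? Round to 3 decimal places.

0.698

Mode = exp(μ − σ²) = exp(-0.75) = 0.472.
Mean = exp(μ + σ²/2) = exp(-0.360) = 0.698.
Squared-error loss ⇒ the optimal estimator is the posterior mean.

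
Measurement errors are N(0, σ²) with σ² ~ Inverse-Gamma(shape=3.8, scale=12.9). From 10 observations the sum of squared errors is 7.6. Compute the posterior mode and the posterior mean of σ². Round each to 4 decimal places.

MAP: 1.7041. Posterior mean: 2.1410.

Posterior: Inverse-Gamma(shape = 3.8+10/2 = 8.8, scale = 12.9+7.6/2 = 16.7).
Mode = β/(α+1) = 16.7/9.8 = 1.7041.
Mean = β/(α−1) = 16.7/7.8 = 2.1410.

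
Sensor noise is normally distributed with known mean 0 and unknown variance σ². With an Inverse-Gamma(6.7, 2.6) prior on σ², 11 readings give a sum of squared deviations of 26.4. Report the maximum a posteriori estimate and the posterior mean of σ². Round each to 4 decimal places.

Posterior: Inverse-Gamma(shape = 6.7+11/2 = 12.2, scale = 2.6+26.4/2 = 15.8).
Mode = β/(α+1) = 15.8/13.2 = 1.1970.
Mean = β/(α−1) = 15.8/11.2 = 1.4107.

MAP = 1.1970; posterior mean = 1.4107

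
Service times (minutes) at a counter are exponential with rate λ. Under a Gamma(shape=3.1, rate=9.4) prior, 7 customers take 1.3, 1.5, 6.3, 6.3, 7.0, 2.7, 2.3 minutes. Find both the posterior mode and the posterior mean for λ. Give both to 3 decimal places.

MAP = 0.247, posterior mean = 0.274

Σ times = 27.4. Posterior: Gamma(shape = 3.1+7 = 10.1, rate = 9.4+27.4 = 36.8).
Mode = (α−1)/β = 9.1/36.8 = 0.247.
Mean = α/β = 10.1/36.8 = 0.274.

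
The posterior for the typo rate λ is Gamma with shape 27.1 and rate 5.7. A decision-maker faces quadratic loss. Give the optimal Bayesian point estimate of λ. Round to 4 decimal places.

Mode = (α−1)/β = 26.1/5.7 = 4.5789.
Mean = α/β = 27.1/5.7 = 4.7544.
Quadratic loss ⇒ the optimal estimator is the posterior mean.

4.7544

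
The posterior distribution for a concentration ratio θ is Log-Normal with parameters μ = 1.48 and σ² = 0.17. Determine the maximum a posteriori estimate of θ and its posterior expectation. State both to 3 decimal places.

MAP = 3.706, posterior mean = 4.783

Mode = exp(μ − σ²) = exp(1.31) = 3.706.
Mean = exp(μ + σ²/2) = exp(1.565) = 4.783.
Right-skewed posterior ⇒ mode < mean.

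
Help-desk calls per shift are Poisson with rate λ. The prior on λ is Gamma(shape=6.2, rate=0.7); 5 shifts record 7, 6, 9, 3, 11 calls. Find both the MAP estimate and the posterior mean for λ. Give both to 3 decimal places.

Σ counts = 36. Posterior: Gamma(shape = 6.2+36 = 42.2, rate = 0.7+5 = 5.7).
Mode = (α−1)/β = 41.2/5.7 = 7.228.
Mean = α/β = 42.2/5.7 = 7.404.
Mean > mode: the posterior has a right tail.

MAP = 7.228, posterior mean = 7.404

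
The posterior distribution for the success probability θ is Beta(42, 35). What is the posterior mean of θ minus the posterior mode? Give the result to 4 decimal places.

-0.0012

Mode = (42−1)/(42+35−2) = 41/75 = 0.5467.
Mean = 42/(42+35) = 42/77 = 0.5455.
Difference = 0.5455 − 0.5467 = -0.0012.
Mode > mean: the posterior has a left tail.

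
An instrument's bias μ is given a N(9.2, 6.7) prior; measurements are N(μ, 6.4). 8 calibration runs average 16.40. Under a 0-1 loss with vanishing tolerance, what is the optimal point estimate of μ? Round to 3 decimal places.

Posterior for μ is Normal. Precision-weighted mean: (1/6.7·9.2 + 8/6.4·16.40) / (1/6.7 + 8/6.4) = 15.632.
A Normal posterior is symmetric, so mode = mean.
This is the posterior mode — the MAP estimate.

15.632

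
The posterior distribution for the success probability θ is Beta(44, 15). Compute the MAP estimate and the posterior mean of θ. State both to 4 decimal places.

MAP = 0.7544; posterior mean = 0.7458

Mode = (44−1)/(44+15−2) = 43/57 = 0.7544.
Mean = 44/(44+15) = 44/59 = 0.7458.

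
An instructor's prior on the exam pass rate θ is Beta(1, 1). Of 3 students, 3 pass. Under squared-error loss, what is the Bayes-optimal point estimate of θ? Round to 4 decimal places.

0.8000

Posterior: Beta(1+3, 1+0) = Beta(4, 1).
Since β = 1 ≤ 1 and α > 1, the Beta density is monotone increasing on [0,1]; the mode is at 1.
Mean = 4/(4+1) = 0.8000.
Squared-error loss ⇒ the optimal estimator is the posterior mean.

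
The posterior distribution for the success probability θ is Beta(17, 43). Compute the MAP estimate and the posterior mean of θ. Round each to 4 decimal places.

θ_MAP = 0.2759, E[θ|data] = 0.2833

Mode = (17−1)/(17+43−2) = 16/58 = 0.2759.
Mean = 17/(17+43) = 17/60 = 0.2833.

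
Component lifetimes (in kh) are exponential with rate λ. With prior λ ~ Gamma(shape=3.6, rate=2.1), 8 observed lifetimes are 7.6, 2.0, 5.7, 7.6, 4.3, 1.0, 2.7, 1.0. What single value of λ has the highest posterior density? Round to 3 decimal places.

0.312

Σ times = 31.9. Posterior: Gamma(shape = 3.6+8 = 11.6, rate = 2.1+31.9 = 34.0).
Mode = (α−1)/β = 10.6/34.0 = 0.312.
Mean = α/β = 11.6/34.0 = 0.341.
This is the posterior mode — the MAP estimate.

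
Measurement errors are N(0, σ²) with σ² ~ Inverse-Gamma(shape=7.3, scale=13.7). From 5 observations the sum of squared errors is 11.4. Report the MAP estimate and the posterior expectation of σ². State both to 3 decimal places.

MAP: 1.796. Posterior mean: 2.205.

Posterior: Inverse-Gamma(shape = 7.3+5/2 = 9.8, scale = 13.7+11.4/2 = 19.4).
Mode = β/(α+1) = 19.4/10.8 = 1.796.
Mean = β/(α−1) = 19.4/8.8 = 2.205.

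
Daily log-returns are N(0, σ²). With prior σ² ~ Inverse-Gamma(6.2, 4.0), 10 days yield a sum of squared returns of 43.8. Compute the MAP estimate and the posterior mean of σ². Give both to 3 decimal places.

MAP estimate = 2.123, posterior mean = 2.539

Posterior: Inverse-Gamma(shape = 6.2+10/2 = 11.2, scale = 4.0+43.8/2 = 25.9).
Mode = β/(α+1) = 25.9/12.2 = 2.123.
Mean = β/(α−1) = 25.9/10.2 = 2.539.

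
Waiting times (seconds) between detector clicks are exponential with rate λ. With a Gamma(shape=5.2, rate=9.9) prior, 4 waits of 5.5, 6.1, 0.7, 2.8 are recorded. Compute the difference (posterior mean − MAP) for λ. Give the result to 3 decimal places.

Σ times = 15.1. Posterior: Gamma(shape = 5.2+4 = 9.2, rate = 9.9+15.1 = 25.0).
Mode = (α−1)/β = 8.2/25.0 = 0.328.
Mean = α/β = 9.2/25.0 = 0.368.
Difference = 0.368 − 0.328 = 0.040.
The posterior is right-skewed, so the mean exceeds the mode.

0.040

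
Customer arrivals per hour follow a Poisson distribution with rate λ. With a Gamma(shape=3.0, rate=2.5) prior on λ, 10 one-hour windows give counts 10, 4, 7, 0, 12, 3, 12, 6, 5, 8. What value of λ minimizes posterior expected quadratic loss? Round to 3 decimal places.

Σ counts = 67. Posterior: Gamma(shape = 3.0+67 = 70.0, rate = 2.5+10 = 12.5).
Mode = (α−1)/β = 69.0/12.5 = 5.520.
Mean = α/β = 70.0/12.5 = 5.600.
Quadratic loss ⇒ the optimal estimator is the posterior mean.

5.600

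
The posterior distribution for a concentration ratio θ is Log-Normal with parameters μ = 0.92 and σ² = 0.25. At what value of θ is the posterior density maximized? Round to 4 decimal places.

Mode = exp(μ − σ²) = exp(0.67) = 1.9542.
Mean = exp(μ + σ²/2) = exp(1.045) = 2.8434.
This is the posterior mode — the MAP estimate.

1.9542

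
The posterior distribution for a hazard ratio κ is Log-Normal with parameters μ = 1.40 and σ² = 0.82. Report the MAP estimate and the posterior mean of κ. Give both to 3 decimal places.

MAP = 1.786; posterior mean = 6.110

Mode = exp(μ − σ²) = exp(0.58) = 1.786.
Mean = exp(μ + σ²/2) = exp(1.810) = 6.110.
Right-skewed posterior ⇒ mode < mean.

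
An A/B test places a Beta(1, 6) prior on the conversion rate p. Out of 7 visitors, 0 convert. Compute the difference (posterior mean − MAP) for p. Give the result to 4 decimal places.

0.0714

Posterior: Beta(1+0, 6+7) = Beta(1, 13).
Since α = 1 ≤ 1 and β > 1, the Beta density is monotone decreasing on [0,1]; the mode is at 0.
Mean = 1/(1+13) = 0.0714.
Difference = 0.0714 − 0.0000 = 0.0714.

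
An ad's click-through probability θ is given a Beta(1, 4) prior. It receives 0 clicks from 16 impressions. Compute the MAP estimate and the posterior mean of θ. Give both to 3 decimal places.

MAP = 0.000, posterior mean = 0.048

Posterior: Beta(1+0, 4+16) = Beta(1, 20).
Since α = 1 ≤ 1 and β > 1, the Beta density is monotone decreasing on [0,1]; the mode is at 0.
Mean = 1/(1+20) = 0.048.
The posterior is right-skewed, so the mean exceeds the mode.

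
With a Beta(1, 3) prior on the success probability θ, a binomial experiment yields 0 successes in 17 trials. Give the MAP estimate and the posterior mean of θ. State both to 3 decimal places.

MAP = 0.000, posterior mean = 0.048

Posterior: Beta(1+0, 3+17) = Beta(1, 20).
Since α = 1 ≤ 1 and β > 1, the Beta density is monotone decreasing on [0,1]; the mode is at 0.
Mean = 1/(1+20) = 0.048.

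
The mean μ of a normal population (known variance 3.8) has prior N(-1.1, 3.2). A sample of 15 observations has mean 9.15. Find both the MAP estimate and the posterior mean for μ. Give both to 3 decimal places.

μ_MAP = 8.398, E[μ|data] = 8.398

Posterior for μ is Normal. Precision-weighted mean: (1/3.2·-1.1 + 15/3.8·9.15) / (1/3.2 + 15/3.8) = 8.398.
A Normal posterior is symmetric, so mode = mean.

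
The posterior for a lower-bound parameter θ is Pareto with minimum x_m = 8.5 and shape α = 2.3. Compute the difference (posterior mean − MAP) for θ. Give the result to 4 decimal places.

The Pareto density is strictly decreasing on [x_m, ∞), so the mode is x_m = 8.5000.
Mean = α·x_m/(α−1) = 2.3·8.5/1.3 = 15.0385.
Difference = 15.0385 − 8.5000 = 6.5385.
The mean is pulled above the mode by the posterior's right skew.

6.5385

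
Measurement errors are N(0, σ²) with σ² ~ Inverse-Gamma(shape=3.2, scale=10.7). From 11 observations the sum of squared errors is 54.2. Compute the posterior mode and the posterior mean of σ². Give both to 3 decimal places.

MAP = 3.897, posterior mean = 4.909

Posterior: Inverse-Gamma(shape = 3.2+11/2 = 8.7, scale = 10.7+54.2/2 = 37.8).
Mode = β/(α+1) = 37.8/9.7 = 3.897.
Mean = β/(α−1) = 37.8/7.7 = 4.909.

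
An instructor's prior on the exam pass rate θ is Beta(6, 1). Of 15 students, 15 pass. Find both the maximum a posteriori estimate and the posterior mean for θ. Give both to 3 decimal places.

θ_MAP = 1.000, E[θ|data] = 0.955

Posterior: Beta(6+15, 1+0) = Beta(21, 1).
Since β = 1 ≤ 1 and α > 1, the Beta density is monotone increasing on [0,1]; the mode is at 1.
Mean = 21/(21+1) = 0.955.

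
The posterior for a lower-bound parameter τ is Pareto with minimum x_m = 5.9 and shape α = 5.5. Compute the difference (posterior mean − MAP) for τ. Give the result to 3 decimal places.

1.311

The Pareto density is strictly decreasing on [x_m, ∞), so the mode is x_m = 5.900.
Mean = α·x_m/(α−1) = 5.5·5.9/4.5 = 7.211.
Difference = 7.211 − 5.900 = 1.311.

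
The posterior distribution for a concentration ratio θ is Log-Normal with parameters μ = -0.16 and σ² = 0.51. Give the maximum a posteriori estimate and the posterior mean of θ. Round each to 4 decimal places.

Mode = exp(μ − σ²) = exp(-0.67) = 0.5117.
Mean = exp(μ + σ²/2) = exp(0.095) = 1.0997.

MAP = 0.5117, posterior mean = 1.0997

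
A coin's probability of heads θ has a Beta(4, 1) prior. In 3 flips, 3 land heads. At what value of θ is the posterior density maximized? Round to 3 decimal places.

1.000

Posterior: Beta(4+3, 1+0) = Beta(7, 1).
Since β = 1 ≤ 1 and α > 1, the Beta density is monotone increasing on [0,1]; the mode is at 1.
Mean = 7/(7+1) = 0.875.
This is the posterior mode — the MAP estimate.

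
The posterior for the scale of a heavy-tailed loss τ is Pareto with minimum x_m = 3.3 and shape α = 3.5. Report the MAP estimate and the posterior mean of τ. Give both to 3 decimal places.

The Pareto density is strictly decreasing on [x_m, ∞), so the mode is x_m = 3.300.
Mean = α·x_m/(α−1) = 3.5·3.3/2.5 = 4.620.
The posterior is right-skewed, so the mean exceeds the mode.

MAP = 3.300; posterior mean = 4.620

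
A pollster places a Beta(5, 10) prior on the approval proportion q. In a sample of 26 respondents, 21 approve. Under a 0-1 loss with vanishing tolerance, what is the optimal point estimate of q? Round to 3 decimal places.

0.641

Posterior: Beta(5+21, 10+5) = Beta(26, 15).
Mode = (26−1)/(26+15−2) = 25/39 = 0.641.
Mean = 26/(26+15) = 26/41 = 0.634.
This is the posterior mode — the MAP estimate.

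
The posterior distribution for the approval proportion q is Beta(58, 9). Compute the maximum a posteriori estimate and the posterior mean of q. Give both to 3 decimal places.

Mode = (58−1)/(58+9−2) = 57/65 = 0.877.
Mean = 58/(58+9) = 58/67 = 0.866.
The mean is pulled below the mode by the posterior's left skew.

MAP: 0.877. Posterior mean: 0.866.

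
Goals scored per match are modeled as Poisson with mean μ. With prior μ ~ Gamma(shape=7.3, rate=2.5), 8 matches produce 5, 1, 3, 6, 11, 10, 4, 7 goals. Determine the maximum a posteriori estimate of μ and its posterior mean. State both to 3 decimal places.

Σ counts = 47. Posterior: Gamma(shape = 7.3+47 = 54.3, rate = 2.5+8 = 10.5).
Mode = (α−1)/β = 53.3/10.5 = 5.076.
Mean = α/β = 54.3/10.5 = 5.171.

MAP = 5.076, posterior mean = 5.171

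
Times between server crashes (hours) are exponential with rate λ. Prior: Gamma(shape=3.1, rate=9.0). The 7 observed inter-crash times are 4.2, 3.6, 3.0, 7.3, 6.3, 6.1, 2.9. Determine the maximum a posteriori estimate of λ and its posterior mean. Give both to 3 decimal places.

λ_MAP = 0.215, E[λ|data] = 0.238

Σ times = 33.4. Posterior: Gamma(shape = 3.1+7 = 10.1, rate = 9.0+33.4 = 42.4).
Mode = (α−1)/β = 9.1/42.4 = 0.215.
Mean = α/β = 10.1/42.4 = 0.238.
The posterior is right-skewed, so the mean exceeds the mode.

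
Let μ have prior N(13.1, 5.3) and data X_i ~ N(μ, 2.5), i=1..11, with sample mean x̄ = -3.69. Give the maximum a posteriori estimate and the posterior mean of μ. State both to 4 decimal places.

MAP = -2.9996; posterior mean = -2.9996

Posterior for μ is Normal. Precision-weighted mean: (1/5.3·13.1 + 11/2.5·-3.69) / (1/5.3 + 11/2.5) = -2.9996.
A Normal posterior is symmetric, so mode = mean.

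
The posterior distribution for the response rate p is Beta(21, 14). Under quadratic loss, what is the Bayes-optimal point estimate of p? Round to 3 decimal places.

Mode = (21−1)/(21+14−2) = 20/33 = 0.606.
Mean = 21/(21+14) = 21/35 = 0.600.
Quadratic loss ⇒ the optimal estimator is the posterior mean.

0.600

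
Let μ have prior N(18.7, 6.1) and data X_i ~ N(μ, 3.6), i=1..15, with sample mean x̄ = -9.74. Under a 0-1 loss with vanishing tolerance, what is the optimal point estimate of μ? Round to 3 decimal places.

Posterior for μ is Normal. Precision-weighted mean: (1/6.1·18.7 + 15/3.6·-9.74) / (1/6.1 + 15/3.6) = -8.663.
A Normal posterior is symmetric, so mode = mean.
This is the posterior mode — the MAP estimate.

-8.663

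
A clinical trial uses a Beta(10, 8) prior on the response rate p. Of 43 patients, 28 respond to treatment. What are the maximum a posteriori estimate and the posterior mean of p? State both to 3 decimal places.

MAP = 0.627; posterior mean = 0.623

Posterior: Beta(10+28, 8+15) = Beta(38, 23).
Mode = (38−1)/(38+23−2) = 37/59 = 0.627.
Mean = 38/(38+23) = 38/61 = 0.623.
Mode > mean: the posterior has a left tail.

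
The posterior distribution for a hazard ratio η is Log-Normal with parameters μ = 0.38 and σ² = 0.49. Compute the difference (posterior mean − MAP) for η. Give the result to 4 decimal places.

0.9724

Mode = exp(μ − σ²) = exp(-0.11) = 0.8958.
Mean = exp(μ + σ²/2) = exp(0.625) = 1.8682.
Difference = 1.8682 − 0.8958 = 0.9724.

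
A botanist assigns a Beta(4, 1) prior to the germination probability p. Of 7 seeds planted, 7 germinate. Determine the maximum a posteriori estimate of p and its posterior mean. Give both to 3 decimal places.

Posterior: Beta(4+7, 1+0) = Beta(11, 1).
Since β = 1 ≤ 1 and α > 1, the Beta density is monotone increasing on [0,1]; the mode is at 1.
Mean = 11/(11+1) = 0.917.

MAP = 1.000, posterior mean = 0.917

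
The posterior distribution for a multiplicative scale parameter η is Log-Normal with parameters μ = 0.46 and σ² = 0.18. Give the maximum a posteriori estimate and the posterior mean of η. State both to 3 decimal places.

Mode = exp(μ − σ²) = exp(0.28) = 1.323.
Mean = exp(μ + σ²/2) = exp(0.550) = 1.733.
The posterior is right-skewed, so the mean exceeds the mode.

maximum a posteriori estimate = 1.323, posterior mean = 1.733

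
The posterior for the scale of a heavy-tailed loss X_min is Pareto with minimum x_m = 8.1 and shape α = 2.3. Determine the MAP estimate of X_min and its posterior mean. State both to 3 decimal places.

The Pareto density is strictly decreasing on [x_m, ∞), so the mode is x_m = 8.100.
Mean = α·x_m/(α−1) = 2.3·8.1/1.3 = 14.331.
Mean > mode: the posterior has a right tail.

MAP: 8.100. Posterior mean: 14.331.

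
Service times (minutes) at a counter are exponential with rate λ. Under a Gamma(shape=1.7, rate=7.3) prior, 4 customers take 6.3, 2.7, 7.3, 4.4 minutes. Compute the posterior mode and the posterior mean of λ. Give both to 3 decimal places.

posterior mode = 0.168, posterior mean = 0.204

Σ times = 20.7. Posterior: Gamma(shape = 1.7+4 = 5.7, rate = 7.3+20.7 = 28.0).
Mode = (α−1)/β = 4.7/28.0 = 0.168.
Mean = α/β = 5.7/28.0 = 0.204.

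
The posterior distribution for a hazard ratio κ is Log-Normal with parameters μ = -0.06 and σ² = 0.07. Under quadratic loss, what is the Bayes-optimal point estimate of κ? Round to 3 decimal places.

0.975

Mode = exp(μ − σ²) = exp(-0.13) = 0.878.
Mean = exp(μ + σ²/2) = exp(-0.025) = 0.975.
Quadratic loss ⇒ the optimal estimator is the posterior mean.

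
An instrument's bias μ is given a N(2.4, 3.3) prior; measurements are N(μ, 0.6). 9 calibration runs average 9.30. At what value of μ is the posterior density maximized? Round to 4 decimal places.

Posterior for μ is Normal. Precision-weighted mean: (1/3.3·2.4 + 9/0.6·9.30) / (1/3.3 + 9/0.6) = 9.1634.
A Normal posterior is symmetric, so mode = mean.
This is the posterior mode — the MAP estimate.

9.1634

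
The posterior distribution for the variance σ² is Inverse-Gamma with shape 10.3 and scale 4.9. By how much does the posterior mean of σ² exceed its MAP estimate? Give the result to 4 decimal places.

Mode = β/(α+1) = 4.9/11.3 = 0.4336.
Mean = β/(α−1) = 4.9/9.3 = 0.5269.
Difference = 0.5269 − 0.4336 = 0.0933.
Mean > mode: the posterior has a right tail.

0.0933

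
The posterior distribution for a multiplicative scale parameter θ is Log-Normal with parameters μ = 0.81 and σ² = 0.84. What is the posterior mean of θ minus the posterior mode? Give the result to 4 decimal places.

Mode = exp(μ − σ²) = exp(-0.03) = 0.9704.
Mean = exp(μ + σ²/2) = exp(1.230) = 3.4212.
Difference = 3.4212 − 0.9704 = 2.4508.
The posterior is right-skewed, so the mean exceeds the mode.

2.4508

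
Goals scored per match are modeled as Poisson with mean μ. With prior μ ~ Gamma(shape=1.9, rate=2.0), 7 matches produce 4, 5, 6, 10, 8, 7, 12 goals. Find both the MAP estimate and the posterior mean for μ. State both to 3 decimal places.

MAP: 5.878. Posterior mean: 5.989.

Σ counts = 52. Posterior: Gamma(shape = 1.9+52 = 53.9, rate = 2.0+7 = 9.0).
Mode = (α−1)/β = 52.9/9.0 = 5.878.
Mean = α/β = 53.9/9.0 = 5.989.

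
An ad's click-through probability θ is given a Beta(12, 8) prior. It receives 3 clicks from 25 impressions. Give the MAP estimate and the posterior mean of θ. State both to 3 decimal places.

Posterior: Beta(12+3, 8+22) = Beta(15, 30).
Mode = (15−1)/(15+30−2) = 14/43 = 0.326.
Mean = 15/(15+30) = 15/45 = 0.333.
Right-skewed posterior ⇒ mode < mean.

MAP = 0.326, posterior mean = 0.333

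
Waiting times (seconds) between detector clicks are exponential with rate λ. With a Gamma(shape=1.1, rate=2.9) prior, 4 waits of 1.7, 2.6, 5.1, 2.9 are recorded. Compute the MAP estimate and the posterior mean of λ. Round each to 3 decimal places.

MAP = 0.270; posterior mean = 0.336

Σ times = 12.3. Posterior: Gamma(shape = 1.1+4 = 5.1, rate = 2.9+12.3 = 15.2).
Mode = (α−1)/β = 4.1/15.2 = 0.270.
Mean = α/β = 5.1/15.2 = 0.336.
Right-skewed posterior ⇒ mode < mean.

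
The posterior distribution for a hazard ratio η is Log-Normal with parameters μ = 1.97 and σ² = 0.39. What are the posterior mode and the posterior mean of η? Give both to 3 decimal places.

MAP: 4.855. Posterior mean: 8.715.

Mode = exp(μ − σ²) = exp(1.58) = 4.855.
Mean = exp(μ + σ²/2) = exp(2.165) = 8.715.
The posterior is right-skewed, so the mean exceeds the mode.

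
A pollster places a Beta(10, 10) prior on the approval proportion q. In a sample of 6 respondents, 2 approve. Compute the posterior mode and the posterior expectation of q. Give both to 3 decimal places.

Posterior: Beta(10+2, 10+4) = Beta(12, 14).
Mode = (12−1)/(12+14−2) = 11/24 = 0.458.
Mean = 12/(12+14) = 12/26 = 0.462.

MAP = 0.458; posterior mean = 0.462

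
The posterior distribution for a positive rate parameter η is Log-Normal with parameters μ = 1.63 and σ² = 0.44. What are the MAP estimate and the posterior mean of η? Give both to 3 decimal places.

MAP = 3.287; posterior mean = 6.360

Mode = exp(μ − σ²) = exp(1.19) = 3.287.
Mean = exp(μ + σ²/2) = exp(1.850) = 6.360.
Right-skewed posterior ⇒ mode < mean.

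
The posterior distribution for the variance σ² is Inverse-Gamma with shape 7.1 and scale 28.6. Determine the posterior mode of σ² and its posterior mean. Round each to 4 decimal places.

σ²_MAP = 3.5309, E[σ²|data] = 4.6885

Mode = β/(α+1) = 28.6/8.1 = 3.5309.
Mean = β/(α−1) = 28.6/6.1 = 4.6885.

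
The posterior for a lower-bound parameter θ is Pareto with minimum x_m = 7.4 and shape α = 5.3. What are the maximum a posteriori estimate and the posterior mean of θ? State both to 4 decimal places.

The Pareto density is strictly decreasing on [x_m, ∞), so the mode is x_m = 7.4000.
Mean = α·x_m/(α−1) = 5.3·7.4/4.3 = 9.1209.

MAP = 7.4000; posterior mean = 9.1209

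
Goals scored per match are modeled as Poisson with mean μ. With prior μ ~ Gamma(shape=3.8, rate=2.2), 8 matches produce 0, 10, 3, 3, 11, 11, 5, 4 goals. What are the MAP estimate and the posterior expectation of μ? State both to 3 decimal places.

Σ counts = 47. Posterior: Gamma(shape = 3.8+47 = 50.8, rate = 2.2+8 = 10.2).
Mode = (α−1)/β = 49.8/10.2 = 4.882.
Mean = α/β = 50.8/10.2 = 4.980.

MAP = 4.882, posterior mean = 4.980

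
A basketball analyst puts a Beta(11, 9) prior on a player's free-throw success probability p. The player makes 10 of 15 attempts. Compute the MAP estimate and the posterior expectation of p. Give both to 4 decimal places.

MAP = 0.6061, posterior mean = 0.6000

Posterior: Beta(11+10, 9+5) = Beta(21, 14).
Mode = (21−1)/(21+14−2) = 20/33 = 0.6061.
Mean = 21/(21+14) = 21/35 = 0.6000.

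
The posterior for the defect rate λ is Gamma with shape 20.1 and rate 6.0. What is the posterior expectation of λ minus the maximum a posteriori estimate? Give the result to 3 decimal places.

Mode = (α−1)/β = 19.1/6.0 = 3.183.
Mean = α/β = 20.1/6.0 = 3.350.
Difference = 3.350 − 3.183 = 0.167.
The posterior is right-skewed, so the mean exceeds the mode.

0.167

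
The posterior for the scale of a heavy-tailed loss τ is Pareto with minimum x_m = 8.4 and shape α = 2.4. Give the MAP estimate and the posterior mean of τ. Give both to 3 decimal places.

MAP = 8.400, posterior mean = 14.400

The Pareto density is strictly decreasing on [x_m, ∞), so the mode is x_m = 8.400.
Mean = α·x_m/(α−1) = 2.4·8.4/1.4 = 14.400.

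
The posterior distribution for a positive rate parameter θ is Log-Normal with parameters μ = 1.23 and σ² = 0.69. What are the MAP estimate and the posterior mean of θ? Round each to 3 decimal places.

MAP: 1.716. Posterior mean: 4.831.

Mode = exp(μ − σ²) = exp(0.54) = 1.716.
Mean = exp(μ + σ²/2) = exp(1.575) = 4.831.
The mean is pulled above the mode by the posterior's right skew.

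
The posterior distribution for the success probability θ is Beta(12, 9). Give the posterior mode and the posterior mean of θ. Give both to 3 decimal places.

MAP = 0.579; posterior mean = 0.571

Mode = (12−1)/(12+9−2) = 11/19 = 0.579.
Mean = 12/(12+9) = 12/21 = 0.571.
The mean is pulled below the mode by the posterior's left skew.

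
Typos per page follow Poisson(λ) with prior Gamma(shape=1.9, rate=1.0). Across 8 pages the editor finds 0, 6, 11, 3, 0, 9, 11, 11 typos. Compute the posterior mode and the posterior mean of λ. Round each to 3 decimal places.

Σ counts = 51. Posterior: Gamma(shape = 1.9+51 = 52.9, rate = 1.0+8 = 9.0).
Mode = (α−1)/β = 51.9/9.0 = 5.767.
Mean = α/β = 52.9/9.0 = 5.878.

λ_MAP = 5.767, E[λ|data] = 5.878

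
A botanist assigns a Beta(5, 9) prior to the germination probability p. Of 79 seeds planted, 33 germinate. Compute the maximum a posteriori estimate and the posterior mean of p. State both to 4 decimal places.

Posterior: Beta(5+33, 9+46) = Beta(38, 55).
Mode = (38−1)/(38+55−2) = 37/91 = 0.4066.
Mean = 38/(38+55) = 38/93 = 0.4086.

MAP: 0.4066. Posterior mean: 0.4086.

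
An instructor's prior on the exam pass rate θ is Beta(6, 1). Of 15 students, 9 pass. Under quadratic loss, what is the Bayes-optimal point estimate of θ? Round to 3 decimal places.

Posterior: Beta(6+9, 1+6) = Beta(15, 7).
Mode = (15−1)/(15+7−2) = 14/20 = 0.700.
Mean = 15/(15+7) = 15/22 = 0.682.
Quadratic loss ⇒ the optimal estimator is the posterior mean.

0.682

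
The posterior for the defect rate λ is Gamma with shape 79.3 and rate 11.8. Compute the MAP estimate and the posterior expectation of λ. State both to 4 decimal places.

Mode = (α−1)/β = 78.3/11.8 = 6.6356.
Mean = α/β = 79.3/11.8 = 6.7203.

MAP = 6.6356, posterior mean = 6.7203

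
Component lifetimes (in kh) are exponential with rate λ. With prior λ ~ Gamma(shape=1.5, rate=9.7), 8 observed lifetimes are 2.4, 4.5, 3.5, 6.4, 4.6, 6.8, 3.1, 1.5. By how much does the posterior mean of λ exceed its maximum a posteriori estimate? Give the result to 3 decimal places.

Σ times = 32.8. Posterior: Gamma(shape = 1.5+8 = 9.5, rate = 9.7+32.8 = 42.5).
Mode = (α−1)/β = 8.5/42.5 = 0.200.
Mean = α/β = 9.5/42.5 = 0.224.
Difference = 0.224 − 0.200 = 0.024.
Mean > mode: the posterior has a right tail.

0.024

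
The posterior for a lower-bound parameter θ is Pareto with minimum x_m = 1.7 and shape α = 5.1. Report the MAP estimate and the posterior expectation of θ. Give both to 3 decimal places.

MAP = 1.700; posterior mean = 2.115

The Pareto density is strictly decreasing on [x_m, ∞), so the mode is x_m = 1.700.
Mean = α·x_m/(α−1) = 5.1·1.7/4.1 = 2.115.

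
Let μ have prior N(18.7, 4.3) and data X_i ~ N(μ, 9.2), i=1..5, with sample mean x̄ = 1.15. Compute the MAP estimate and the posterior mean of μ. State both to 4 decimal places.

Posterior for μ is Normal. Precision-weighted mean: (1/4.3·18.7 + 5/9.2·1.15) / (1/4.3 + 5/9.2) = 6.4093.
A Normal posterior is symmetric, so mode = mean.

MAP: 6.4093. Posterior mean: 6.4093.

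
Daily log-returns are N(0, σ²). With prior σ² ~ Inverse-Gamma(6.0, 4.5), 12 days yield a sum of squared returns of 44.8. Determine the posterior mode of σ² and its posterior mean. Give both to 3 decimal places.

Posterior: Inverse-Gamma(shape = 6.0+12/2 = 12.0, scale = 4.5+44.8/2 = 26.9).
Mode = β/(α+1) = 26.9/13.0 = 2.069.
Mean = β/(α−1) = 26.9/11.0 = 2.445.

σ²_MAP = 2.069, E[σ²|data] = 2.445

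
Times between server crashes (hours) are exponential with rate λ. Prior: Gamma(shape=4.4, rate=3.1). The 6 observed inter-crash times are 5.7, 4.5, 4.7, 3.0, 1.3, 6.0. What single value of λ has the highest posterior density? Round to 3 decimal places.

0.332

Σ times = 25.2. Posterior: Gamma(shape = 4.4+6 = 10.4, rate = 3.1+25.2 = 28.3).
Mode = (α−1)/β = 9.4/28.3 = 0.332.
Mean = α/β = 10.4/28.3 = 0.367.
This is the posterior mode — the MAP estimate.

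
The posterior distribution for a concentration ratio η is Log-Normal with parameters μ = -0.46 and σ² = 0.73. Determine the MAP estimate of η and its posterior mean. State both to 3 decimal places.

MAP: 0.304. Posterior mean: 0.909.

Mode = exp(μ − σ²) = exp(-1.19) = 0.304.
Mean = exp(μ + σ²/2) = exp(-0.095) = 0.909.
The posterior is right-skewed, so the mean exceeds the mode.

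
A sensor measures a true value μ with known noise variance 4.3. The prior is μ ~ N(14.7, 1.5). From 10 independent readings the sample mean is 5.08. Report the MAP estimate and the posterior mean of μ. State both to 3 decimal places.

Posterior for μ is Normal. Precision-weighted mean: (1/1.5·14.7 + 10/4.3·5.08) / (1/1.5 + 10/4.3) = 7.223.
A Normal posterior is symmetric, so mode = mean.

MAP = 7.223; posterior mean = 7.223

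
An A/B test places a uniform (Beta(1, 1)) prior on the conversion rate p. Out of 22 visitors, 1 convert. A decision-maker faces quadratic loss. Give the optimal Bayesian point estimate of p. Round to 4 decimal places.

0.0833

Posterior: Beta(1+1, 1+21) = Beta(2, 22).
Mode = (2−1)/(2+22−2) = 1/22 = 0.0455.
With a flat prior the MAP equals the MLE, 1/22.
Mean = 2/(2+22) = 2/24 = 0.0833.
Quadratic loss ⇒ the optimal estimator is the posterior mean.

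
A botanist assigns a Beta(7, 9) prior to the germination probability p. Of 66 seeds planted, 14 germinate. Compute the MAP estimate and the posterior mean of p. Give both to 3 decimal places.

MAP: 0.250. Posterior mean: 0.256.

Posterior: Beta(7+14, 9+52) = Beta(21, 61).
Mode = (21−1)/(21+61−2) = 20/80 = 0.250.
Mean = 21/(21+61) = 21/82 = 0.256.
Right-skewed posterior ⇒ mode < mean.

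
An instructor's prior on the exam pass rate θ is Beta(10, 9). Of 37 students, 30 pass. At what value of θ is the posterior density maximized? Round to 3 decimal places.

Posterior: Beta(10+30, 9+7) = Beta(40, 16).
Mode = (40−1)/(40+16−2) = 39/54 = 0.722.
Mean = 40/(40+16) = 40/56 = 0.714.
This is the posterior mode — the MAP estimate.

0.722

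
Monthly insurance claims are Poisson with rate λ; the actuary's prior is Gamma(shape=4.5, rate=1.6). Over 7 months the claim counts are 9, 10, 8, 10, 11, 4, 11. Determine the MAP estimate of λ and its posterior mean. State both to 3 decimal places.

MAP estimate = 7.733, posterior mean = 7.849

Σ counts = 63. Posterior: Gamma(shape = 4.5+63 = 67.5, rate = 1.6+7 = 8.6).
Mode = (α−1)/β = 66.5/8.6 = 7.733.
Mean = α/β = 67.5/8.6 = 7.849.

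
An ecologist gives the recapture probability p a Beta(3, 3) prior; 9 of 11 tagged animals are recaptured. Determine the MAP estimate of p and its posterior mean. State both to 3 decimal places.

MAP estimate = 0.733, posterior mean = 0.706

Posterior: Beta(3+9, 3+2) = Beta(12, 5).
Mode = (12−1)/(12+5−2) = 11/15 = 0.733.
Mean = 12/(12+5) = 12/17 = 0.706.
Mode > mean: the posterior has a left tail.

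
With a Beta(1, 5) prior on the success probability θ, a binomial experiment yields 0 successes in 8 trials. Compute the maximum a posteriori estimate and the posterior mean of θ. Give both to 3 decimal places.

θ_MAP = 0.000, E[θ|data] = 0.071

Posterior: Beta(1+0, 5+8) = Beta(1, 13).
Since α = 1 ≤ 1 and β > 1, the Beta density is monotone decreasing on [0,1]; the mode is at 0.
Mean = 1/(1+13) = 0.071.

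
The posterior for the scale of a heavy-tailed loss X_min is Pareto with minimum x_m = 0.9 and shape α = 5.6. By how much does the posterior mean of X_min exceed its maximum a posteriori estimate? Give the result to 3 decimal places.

0.196

The Pareto density is strictly decreasing on [x_m, ∞), so the mode is x_m = 0.900.
Mean = α·x_m/(α−1) = 5.6·0.9/4.6 = 1.096.
Difference = 1.096 − 0.900 = 0.196.
The posterior is right-skewed, so the mean exceeds the mode.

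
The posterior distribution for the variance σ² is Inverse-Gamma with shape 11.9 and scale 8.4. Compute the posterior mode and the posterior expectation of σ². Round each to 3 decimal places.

posterior mode = 0.651, posterior expectation = 0.771

Mode = β/(α+1) = 8.4/12.9 = 0.651.
Mean = β/(α−1) = 8.4/10.9 = 0.771.
The mean is pulled above the mode by the posterior's right skew.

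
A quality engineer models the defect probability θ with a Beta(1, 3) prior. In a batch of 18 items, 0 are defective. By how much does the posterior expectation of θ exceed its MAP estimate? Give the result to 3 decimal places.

0.045

Posterior: Beta(1+0, 3+18) = Beta(1, 21).
Since α = 1 ≤ 1 and β > 1, the Beta density is monotone decreasing on [0,1]; the mode is at 0.
Mean = 1/(1+21) = 0.045.
Difference = 0.045 − 0.000 = 0.045.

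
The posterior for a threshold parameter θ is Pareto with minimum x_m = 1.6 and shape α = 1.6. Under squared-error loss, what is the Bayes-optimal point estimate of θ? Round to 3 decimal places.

The Pareto density is strictly decreasing on [x_m, ∞), so the mode is x_m = 1.600.
Mean = α·x_m/(α−1) = 1.6·1.6/0.6 = 4.267.
Squared-error loss ⇒ the optimal estimator is the posterior mean.

4.267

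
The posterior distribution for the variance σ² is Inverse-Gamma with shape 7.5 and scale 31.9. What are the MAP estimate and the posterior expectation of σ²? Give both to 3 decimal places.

MAP: 3.753. Posterior mean: 4.908.

Mode = β/(α+1) = 31.9/8.5 = 3.753.
Mean = β/(α−1) = 31.9/6.5 = 4.908.
Right-skewed posterior ⇒ mode < mean.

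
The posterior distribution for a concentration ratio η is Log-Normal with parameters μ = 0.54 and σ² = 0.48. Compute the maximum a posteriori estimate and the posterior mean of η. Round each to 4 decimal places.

Mode = exp(μ − σ²) = exp(0.06) = 1.0618.
Mean = exp(μ + σ²/2) = exp(0.780) = 2.1815.

MAP = 1.0618; posterior mean = 2.1815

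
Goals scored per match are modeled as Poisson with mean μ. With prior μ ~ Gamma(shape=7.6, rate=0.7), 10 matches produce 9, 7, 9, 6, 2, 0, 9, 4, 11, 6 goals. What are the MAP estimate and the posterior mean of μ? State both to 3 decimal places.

Σ counts = 63. Posterior: Gamma(shape = 7.6+63 = 70.6, rate = 0.7+10 = 10.7).
Mode = (α−1)/β = 69.6/10.7 = 6.505.
Mean = α/β = 70.6/10.7 = 6.598.
The mean is pulled above the mode by the posterior's right skew.

μ_MAP = 6.505, E[μ|data] = 6.598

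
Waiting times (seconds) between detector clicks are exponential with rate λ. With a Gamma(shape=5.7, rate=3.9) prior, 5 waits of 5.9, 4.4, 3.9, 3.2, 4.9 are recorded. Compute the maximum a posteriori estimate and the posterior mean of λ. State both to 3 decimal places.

MAP = 0.370; posterior mean = 0.408

Σ times = 22.3. Posterior: Gamma(shape = 5.7+5 = 10.7, rate = 3.9+22.3 = 26.2).
Mode = (α−1)/β = 9.7/26.2 = 0.370.
Mean = α/β = 10.7/26.2 = 0.408.
Right-skewed posterior ⇒ mode < mean.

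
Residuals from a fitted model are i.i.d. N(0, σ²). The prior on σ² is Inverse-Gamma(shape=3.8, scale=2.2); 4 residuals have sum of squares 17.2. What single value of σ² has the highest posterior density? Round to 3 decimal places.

Posterior: Inverse-Gamma(shape = 3.8+4/2 = 5.8, scale = 2.2+17.2/2 = 10.8).
Mode = β/(α+1) = 10.8/6.8 = 1.588.
Mean = β/(α−1) = 10.8/4.8 = 2.250.
This is the posterior mode — the MAP estimate.

1.588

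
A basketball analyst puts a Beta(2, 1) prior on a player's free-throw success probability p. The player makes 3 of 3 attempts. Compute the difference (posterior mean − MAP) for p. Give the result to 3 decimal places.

Posterior: Beta(2+3, 1+0) = Beta(5, 1).
Since β = 1 ≤ 1 and α > 1, the Beta density is monotone increasing on [0,1]; the mode is at 1.
Mean = 5/(5+1) = 0.833.
Difference = 0.833 − 1.000 = -0.167.
The mean is pulled below the mode by the posterior's left skew.

-0.167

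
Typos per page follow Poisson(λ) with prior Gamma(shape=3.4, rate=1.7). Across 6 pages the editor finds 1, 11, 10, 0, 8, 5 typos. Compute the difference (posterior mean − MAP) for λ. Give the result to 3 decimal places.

0.130

Σ counts = 35. Posterior: Gamma(shape = 3.4+35 = 38.4, rate = 1.7+6 = 7.7).
Mode = (α−1)/β = 37.4/7.7 = 4.857.
Mean = α/β = 38.4/7.7 = 4.987.
Difference = 4.987 − 4.857 = 0.130.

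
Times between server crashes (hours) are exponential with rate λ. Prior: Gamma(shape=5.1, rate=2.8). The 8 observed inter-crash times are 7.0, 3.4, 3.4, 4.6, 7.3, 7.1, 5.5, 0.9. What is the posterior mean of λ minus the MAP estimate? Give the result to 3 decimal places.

0.024

Σ times = 39.2. Posterior: Gamma(shape = 5.1+8 = 13.1, rate = 2.8+39.2 = 42.0).
Mode = (α−1)/β = 12.1/42.0 = 0.288.
Mean = α/β = 13.1/42.0 = 0.312.
Difference = 0.312 − 0.288 = 0.024.
Right-skewed posterior ⇒ mode < mean.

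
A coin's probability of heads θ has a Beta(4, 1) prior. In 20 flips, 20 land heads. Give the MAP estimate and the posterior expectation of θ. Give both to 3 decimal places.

MAP = 1.000; posterior mean = 0.960

Posterior: Beta(4+20, 1+0) = Beta(24, 1).
Since β = 1 ≤ 1 and α > 1, the Beta density is monotone increasing on [0,1]; the mode is at 1.
Mean = 24/(24+1) = 0.960.
The mean is pulled below the mode by the posterior's left skew.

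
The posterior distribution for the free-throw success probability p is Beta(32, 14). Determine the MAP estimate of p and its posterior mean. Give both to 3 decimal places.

Mode = (32−1)/(32+14−2) = 31/44 = 0.705.
Mean = 32/(32+14) = 32/46 = 0.696.
Mode > mean: the posterior has a left tail.

p_MAP = 0.705, E[p|data] = 0.696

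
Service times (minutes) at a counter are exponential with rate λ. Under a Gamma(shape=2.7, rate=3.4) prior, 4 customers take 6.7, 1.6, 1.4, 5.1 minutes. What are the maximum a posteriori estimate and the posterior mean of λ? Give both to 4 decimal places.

Σ times = 14.8. Posterior: Gamma(shape = 2.7+4 = 6.7, rate = 3.4+14.8 = 18.2).
Mode = (α−1)/β = 5.7/18.2 = 0.3132.
Mean = α/β = 6.7/18.2 = 0.3681.
Right-skewed posterior ⇒ mode < mean.

MAP = 0.3132, posterior mean = 0.3681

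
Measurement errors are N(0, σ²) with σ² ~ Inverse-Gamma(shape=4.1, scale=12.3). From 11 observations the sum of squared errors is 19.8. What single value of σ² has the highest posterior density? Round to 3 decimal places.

2.094

Posterior: Inverse-Gamma(shape = 4.1+11/2 = 9.6, scale = 12.3+19.8/2 = 22.2).
Mode = β/(α+1) = 22.2/10.6 = 2.094.
Mean = β/(α−1) = 22.2/8.6 = 2.581.
This is the posterior mode — the MAP estimate.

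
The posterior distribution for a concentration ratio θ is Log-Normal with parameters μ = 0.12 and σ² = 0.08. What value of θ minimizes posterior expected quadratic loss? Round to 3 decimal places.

1.174

Mode = exp(μ − σ²) = exp(0.04) = 1.041.
Mean = exp(μ + σ²/2) = exp(0.160) = 1.174.
Quadratic loss ⇒ the optimal estimator is the posterior mean.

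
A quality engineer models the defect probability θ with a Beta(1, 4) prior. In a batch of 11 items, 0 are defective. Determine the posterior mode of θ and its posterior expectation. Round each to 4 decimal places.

Posterior: Beta(1+0, 4+11) = Beta(1, 15).
Since α = 1 ≤ 1 and β > 1, the Beta density is monotone decreasing on [0,1]; the mode is at 0.
Mean = 1/(1+15) = 0.0625.
The mean is pulled above the mode by the posterior's right skew.

posterior mode = 0.0000, posterior expectation = 0.0625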